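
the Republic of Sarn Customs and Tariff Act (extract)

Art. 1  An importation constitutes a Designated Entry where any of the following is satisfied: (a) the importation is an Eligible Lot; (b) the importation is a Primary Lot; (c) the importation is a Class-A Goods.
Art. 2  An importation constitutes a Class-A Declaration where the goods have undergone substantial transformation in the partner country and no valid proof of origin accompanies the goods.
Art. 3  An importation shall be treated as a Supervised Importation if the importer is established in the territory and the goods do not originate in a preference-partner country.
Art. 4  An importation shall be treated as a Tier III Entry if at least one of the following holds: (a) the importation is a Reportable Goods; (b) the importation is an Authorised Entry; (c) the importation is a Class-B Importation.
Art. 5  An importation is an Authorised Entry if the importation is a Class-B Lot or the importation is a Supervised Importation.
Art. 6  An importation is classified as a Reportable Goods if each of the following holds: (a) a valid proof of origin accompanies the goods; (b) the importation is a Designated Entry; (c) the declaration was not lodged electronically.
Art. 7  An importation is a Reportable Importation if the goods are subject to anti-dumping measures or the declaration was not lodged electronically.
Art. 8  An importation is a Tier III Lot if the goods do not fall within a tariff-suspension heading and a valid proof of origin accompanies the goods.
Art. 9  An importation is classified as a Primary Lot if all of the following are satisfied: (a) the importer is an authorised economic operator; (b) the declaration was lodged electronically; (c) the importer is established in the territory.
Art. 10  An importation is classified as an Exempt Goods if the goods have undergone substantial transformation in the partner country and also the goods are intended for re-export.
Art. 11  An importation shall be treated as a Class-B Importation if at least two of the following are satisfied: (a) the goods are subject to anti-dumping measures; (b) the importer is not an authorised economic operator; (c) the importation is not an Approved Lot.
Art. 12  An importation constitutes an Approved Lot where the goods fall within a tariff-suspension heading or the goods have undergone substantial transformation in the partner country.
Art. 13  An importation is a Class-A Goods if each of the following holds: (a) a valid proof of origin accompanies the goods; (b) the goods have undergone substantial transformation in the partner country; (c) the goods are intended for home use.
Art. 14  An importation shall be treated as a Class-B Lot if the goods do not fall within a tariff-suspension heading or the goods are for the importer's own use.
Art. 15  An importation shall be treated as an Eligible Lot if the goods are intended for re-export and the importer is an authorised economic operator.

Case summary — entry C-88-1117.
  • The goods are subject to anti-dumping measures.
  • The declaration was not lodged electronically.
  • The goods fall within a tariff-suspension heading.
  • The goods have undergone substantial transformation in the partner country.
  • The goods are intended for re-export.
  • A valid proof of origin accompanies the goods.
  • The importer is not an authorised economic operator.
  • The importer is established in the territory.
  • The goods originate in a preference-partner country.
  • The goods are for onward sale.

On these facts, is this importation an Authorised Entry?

article 14 — Class-B Lot: [the goods do not fall within a tariff-suspension heading? no] OR [the goods are for the importer's own use? no] → not satisfied.
article 3 — Supervised Importation: [the importer is established in the territory? yes] AND [the goods do not originate in a preference-partner country? no] → not satisfied.
article 5 — Authorised Entry: [Class-B Lot (article 14)? no] OR [Supervised Importation (article 3)? no] → not satisfied.

No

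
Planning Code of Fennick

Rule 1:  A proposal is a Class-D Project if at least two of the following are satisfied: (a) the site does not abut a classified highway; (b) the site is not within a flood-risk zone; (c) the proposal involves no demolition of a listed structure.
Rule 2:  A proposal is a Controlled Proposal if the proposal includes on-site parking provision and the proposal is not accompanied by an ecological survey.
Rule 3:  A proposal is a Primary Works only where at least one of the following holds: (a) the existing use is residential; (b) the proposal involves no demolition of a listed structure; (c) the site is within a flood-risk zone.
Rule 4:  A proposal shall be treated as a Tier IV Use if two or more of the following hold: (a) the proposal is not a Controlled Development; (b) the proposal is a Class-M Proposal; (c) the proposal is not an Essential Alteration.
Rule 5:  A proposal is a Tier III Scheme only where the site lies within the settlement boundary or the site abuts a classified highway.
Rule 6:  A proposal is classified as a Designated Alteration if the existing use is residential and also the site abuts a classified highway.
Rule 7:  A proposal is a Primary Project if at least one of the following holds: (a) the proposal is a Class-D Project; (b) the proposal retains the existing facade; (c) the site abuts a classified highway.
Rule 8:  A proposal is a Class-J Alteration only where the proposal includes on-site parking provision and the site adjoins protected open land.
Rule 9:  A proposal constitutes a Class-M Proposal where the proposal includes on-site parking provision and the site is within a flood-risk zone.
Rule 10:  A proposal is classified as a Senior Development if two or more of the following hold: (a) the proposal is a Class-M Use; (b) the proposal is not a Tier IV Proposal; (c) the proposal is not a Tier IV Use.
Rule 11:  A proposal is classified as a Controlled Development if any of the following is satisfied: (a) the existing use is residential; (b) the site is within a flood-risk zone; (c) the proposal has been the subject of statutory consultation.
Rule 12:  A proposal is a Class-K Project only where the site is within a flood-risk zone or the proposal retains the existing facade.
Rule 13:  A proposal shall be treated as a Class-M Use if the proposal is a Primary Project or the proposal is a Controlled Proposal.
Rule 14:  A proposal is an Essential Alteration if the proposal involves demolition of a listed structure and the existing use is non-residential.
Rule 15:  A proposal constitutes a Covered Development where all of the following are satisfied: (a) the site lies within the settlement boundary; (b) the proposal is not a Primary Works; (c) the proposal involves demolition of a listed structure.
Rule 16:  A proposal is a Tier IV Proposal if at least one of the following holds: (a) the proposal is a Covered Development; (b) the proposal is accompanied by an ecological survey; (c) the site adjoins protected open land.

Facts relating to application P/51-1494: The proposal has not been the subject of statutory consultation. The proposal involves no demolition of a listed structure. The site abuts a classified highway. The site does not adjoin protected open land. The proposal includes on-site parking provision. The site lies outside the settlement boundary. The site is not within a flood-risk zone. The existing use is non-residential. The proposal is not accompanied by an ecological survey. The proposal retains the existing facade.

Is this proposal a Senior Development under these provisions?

Yes

rule 1 — Class-D Project: the site does not abut a classified highway? no; the site is not within a flood-risk zone? yes; the proposal involves no demolition of a listed structure? yes — 2 of 3 hold (need ≥2) → satisfied.
rule 7 — Primary Project: [Class-D Project (rule 1)? yes] OR [the proposal retains the existing facade? yes] OR [the site abuts a classified highway? yes] → satisfied.
rule 2 — Controlled Proposal: [the proposal includes on-site parking provision? yes] AND [the proposal is not accompanied by an ecological survey? yes] → satisfied.
rule 13 — Class-M Use: [Primary Project (rule 7)? yes] OR [Controlled Proposal (rule 2)? yes] → satisfied.
rule 3 — Primary Works: [the existing use is residential? no] OR [the proposal involves no demolition of a listed structure? yes] OR [the site is within a flood-risk zone? no] → satisfied.
rule 15 — Covered Development: [the site lies within the settlement boundary? no] AND [not a Primary Works (rule 3)? no] AND [the proposal involves demolition of a listed structure? no] → not satisfied.
rule 16 — Tier IV Proposal: [Covered Development (rule 15)? no] OR [the proposal is accompanied by an ecological survey? no] OR [the site adjoins protected open land? no] → not satisfied.
rule 11 — Controlled Development: [the existing use is residential? no] OR [the site is within a flood-risk zone? no] OR [the proposal has been the subject of statutory consultation? no] → not satisfied.
rule 9 — Class-M Proposal: [the proposal includes on-site parking provision? yes] AND [the site is within a flood-risk zone? no] → not satisfied.
rule 14 — Essential Alteration: [the proposal involves demolition of a listed structure? no] AND [the existing use is non-residential? yes] → not satisfied.
rule 4 — Tier IV Use: not a Controlled Development (rule 11)? yes; Class-M Proposal (rule 9)? no; not an Essential Alteration (rule 14)? yes — 2 of 3 hold (need ≥2) → satisfied.
rule 10 — Senior Development: Class-M Use (rule 13)? yes; not a Tier IV Proposal (rule 16)? yes; not a Tier IV Use (rule 4)? no — 2 of 3 hold (need ≥2) → satisfied.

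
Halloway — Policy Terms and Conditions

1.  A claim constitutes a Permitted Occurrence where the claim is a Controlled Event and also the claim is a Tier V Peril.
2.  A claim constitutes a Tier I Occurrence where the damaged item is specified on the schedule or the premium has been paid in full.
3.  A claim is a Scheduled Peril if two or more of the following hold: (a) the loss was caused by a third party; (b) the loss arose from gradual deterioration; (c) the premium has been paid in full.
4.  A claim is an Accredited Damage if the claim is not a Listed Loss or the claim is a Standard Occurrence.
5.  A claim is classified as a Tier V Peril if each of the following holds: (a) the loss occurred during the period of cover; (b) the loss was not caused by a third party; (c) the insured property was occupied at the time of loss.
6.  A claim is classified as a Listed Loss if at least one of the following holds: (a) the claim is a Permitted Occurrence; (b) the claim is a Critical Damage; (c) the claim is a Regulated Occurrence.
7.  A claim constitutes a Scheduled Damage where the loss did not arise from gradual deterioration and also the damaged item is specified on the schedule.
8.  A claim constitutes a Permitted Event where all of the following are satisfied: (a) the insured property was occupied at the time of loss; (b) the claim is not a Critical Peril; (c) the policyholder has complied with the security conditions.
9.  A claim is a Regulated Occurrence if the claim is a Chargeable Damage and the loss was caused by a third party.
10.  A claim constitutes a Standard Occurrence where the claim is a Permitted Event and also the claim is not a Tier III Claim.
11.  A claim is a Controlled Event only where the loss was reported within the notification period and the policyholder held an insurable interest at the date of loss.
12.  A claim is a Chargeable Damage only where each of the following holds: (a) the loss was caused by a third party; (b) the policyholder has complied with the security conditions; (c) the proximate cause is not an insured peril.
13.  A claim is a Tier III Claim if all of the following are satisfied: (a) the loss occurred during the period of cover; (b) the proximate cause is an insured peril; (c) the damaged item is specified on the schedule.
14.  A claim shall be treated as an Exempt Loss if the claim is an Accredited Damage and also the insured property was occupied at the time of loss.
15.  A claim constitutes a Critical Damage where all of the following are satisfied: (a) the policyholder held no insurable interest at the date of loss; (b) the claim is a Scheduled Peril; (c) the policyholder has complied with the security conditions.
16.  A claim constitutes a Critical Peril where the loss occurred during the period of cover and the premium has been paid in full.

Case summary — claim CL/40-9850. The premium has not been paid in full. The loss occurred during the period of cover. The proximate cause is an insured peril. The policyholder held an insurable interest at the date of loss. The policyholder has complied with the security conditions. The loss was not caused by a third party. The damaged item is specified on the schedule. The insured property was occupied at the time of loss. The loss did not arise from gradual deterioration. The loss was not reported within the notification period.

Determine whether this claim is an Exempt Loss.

paragraph 11 — Controlled Event: [the loss was reported within the notification period? no] AND [the policyholder held an insurable interest at the date of loss? yes] → not satisfied.
paragraph 5 — Tier V Peril: [the loss occurred during the period of cover? yes] AND [the loss was not caused by a third party? yes] AND [the insured property was occupied at the time of loss? yes] → satisfied.
paragraph 1 — Permitted Occurrence: [Controlled Event (paragraph 11)? no] AND [Tier V Peril (paragraph 5)? yes] → not satisfied.
paragraph 3 — Scheduled Peril: the loss was caused by a third party? no; the loss arose from gradual deterioration? no; the premium has been paid in full? no — 0 of 3 hold (need ≥2) → not satisfied.
paragraph 15 — Critical Damage: [the policyholder held no insurable interest at the date of loss? no] AND [Scheduled Peril (paragraph 3)? no] AND [the policyholder has complied with the security conditions? yes] → not satisfied.
paragraph 12 — Chargeable Damage: [the loss was caused by a third party? no] AND [the policyholder has complied with the security conditions? yes] AND [the proximate cause is not an insured peril? no] → not satisfied.
paragraph 9 — Regulated Occurrence: [Chargeable Damage (paragraph 12)? no] AND [the loss was caused by a third party? no] → not satisfied.
paragraph 6 — Listed Loss: [Permitted Occurrence (paragraph 1)? no] OR [Critical Damage (paragraph 15)? no] OR [Regulated Occurrence (paragraph 9)? no] → not satisfied.
paragraph 16 — Critical Peril: [the loss occurred during the period of cover? yes] AND [the premium has been paid in full? no] → not satisfied.
paragraph 8 — Permitted Event: [the insured property was occupied at the time of loss? yes] AND [not a Critical Peril (paragraph 16)? yes] AND [the policyholder has complied with the security conditions? yes] → satisfied.
paragraph 13 — Tier III Claim: [the loss occurred during the period of cover? yes] AND [the proximate cause is an insured peril? yes] AND [the damaged item is specified on the schedule? yes] → satisfied.
paragraph 10 — Standard Occurrence: [Permitted Event (paragraph 8)? yes] AND [not a Tier III Claim (paragraph 13)? no] → not satisfied.
paragraph 4 — Accredited Damage: [not a Listed Loss (paragraph 6)? yes] OR [Standard Occurrence (paragraph 10)? no] → satisfied.
paragraph 14 — Exempt Loss: [Accredited Damage (paragraph 4)? yes] AND [the insured property was occupied at the time of loss? yes] → satisfied.

Yes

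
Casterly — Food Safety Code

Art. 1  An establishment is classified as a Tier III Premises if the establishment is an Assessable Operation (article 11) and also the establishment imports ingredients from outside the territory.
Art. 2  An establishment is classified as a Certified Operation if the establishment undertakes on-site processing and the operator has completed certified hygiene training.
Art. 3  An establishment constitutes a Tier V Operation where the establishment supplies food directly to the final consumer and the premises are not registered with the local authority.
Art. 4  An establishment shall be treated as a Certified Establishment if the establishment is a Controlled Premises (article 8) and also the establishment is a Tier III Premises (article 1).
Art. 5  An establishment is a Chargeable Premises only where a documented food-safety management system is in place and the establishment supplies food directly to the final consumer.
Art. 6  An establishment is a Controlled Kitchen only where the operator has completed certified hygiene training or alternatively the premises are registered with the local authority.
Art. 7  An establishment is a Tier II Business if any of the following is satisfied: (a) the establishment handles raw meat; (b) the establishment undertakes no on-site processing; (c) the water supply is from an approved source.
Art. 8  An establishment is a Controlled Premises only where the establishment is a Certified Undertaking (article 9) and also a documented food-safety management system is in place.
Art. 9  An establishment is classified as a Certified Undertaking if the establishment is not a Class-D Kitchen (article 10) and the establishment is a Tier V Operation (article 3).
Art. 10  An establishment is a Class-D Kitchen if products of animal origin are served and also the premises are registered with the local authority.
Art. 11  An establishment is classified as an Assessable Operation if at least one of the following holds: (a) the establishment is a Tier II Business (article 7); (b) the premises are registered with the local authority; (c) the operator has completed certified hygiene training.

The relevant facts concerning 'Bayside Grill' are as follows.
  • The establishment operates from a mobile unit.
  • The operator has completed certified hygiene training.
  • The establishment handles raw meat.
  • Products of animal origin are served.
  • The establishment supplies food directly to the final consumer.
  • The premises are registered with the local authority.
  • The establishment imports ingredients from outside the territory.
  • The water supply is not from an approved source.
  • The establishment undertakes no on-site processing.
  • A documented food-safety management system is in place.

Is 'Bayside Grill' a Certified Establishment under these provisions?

No

Under article 10: products of animal origin are served? yes; and the premises are registered with the local authority? yes. So the establishment is a Class-D Kitchen.
Under article 3: the establishment supplies food directly to the final consumer? yes; and the premises are not registered with the local authority? no. So the establishment is not a Tier V Operation.
Under article 9: not a Class-D Kitchen (article 10)? no; and Tier V Operation (article 3)? no. So the establishment is not a Certified Undertaking.
Under article 8: Certified Undertaking (article 9)? no; and a documented food-safety management system is in place? yes. So the establishment is not a Controlled Premises.
Under article 7: the establishment handles raw meat? yes; or the establishment undertakes no on-site processing? yes; or the water supply is from an approved source? no. So the establishment is a Tier II Business.
Under article 11: Tier II Business (article 7)? yes; or the premises are registered with the local authority? yes; or the operator has completed certified hygiene training? yes. So the establishment is an Assessable Operation.
Under article 1: Assessable Operation (article 11)? yes; and the establishment imports ingredients from outside the territory? yes. So the establishment is a Tier III Premises.
Under article 4: Controlled Premises (article 8)? no; and Tier III Premises (article 1)? yes. So the establishment is not a Certified Establishment.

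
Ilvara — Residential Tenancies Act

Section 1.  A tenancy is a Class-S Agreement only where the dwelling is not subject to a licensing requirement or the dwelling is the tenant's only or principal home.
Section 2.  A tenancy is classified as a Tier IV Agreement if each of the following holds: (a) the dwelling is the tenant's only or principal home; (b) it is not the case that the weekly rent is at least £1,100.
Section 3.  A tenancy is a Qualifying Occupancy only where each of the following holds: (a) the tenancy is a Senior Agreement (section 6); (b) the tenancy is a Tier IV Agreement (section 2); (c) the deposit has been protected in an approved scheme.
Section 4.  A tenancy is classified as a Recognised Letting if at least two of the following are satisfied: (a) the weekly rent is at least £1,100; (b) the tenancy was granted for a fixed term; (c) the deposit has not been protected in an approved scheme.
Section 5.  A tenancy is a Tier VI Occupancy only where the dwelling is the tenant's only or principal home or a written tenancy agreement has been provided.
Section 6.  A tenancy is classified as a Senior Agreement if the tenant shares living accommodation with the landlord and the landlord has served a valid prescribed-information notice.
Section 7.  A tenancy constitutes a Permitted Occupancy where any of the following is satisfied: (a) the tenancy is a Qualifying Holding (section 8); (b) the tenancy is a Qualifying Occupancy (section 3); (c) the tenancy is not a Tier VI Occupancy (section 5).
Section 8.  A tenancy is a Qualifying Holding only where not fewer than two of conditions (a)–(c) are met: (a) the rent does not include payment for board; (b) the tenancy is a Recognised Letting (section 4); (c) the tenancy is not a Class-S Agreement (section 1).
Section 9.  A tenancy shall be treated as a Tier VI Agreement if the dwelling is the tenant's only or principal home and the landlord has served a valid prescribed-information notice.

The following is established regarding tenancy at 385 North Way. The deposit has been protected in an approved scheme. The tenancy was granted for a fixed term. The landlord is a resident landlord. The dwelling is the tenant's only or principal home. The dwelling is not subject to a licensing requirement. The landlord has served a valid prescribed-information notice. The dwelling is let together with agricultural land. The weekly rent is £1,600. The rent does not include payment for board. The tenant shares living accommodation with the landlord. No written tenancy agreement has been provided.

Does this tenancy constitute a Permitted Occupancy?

section 4 — Recognised Letting: weekly rent: £1,600 ≥ £1,100? yes; the tenancy was granted for a fixed term? yes; the deposit has not been protected in an approved scheme? no — 2 of 3 hold (need ≥2) → satisfied.
section 1 — Class-S Agreement: [the dwelling is not subject to a licensing requirement? yes] OR [the dwelling is the tenant's only or principal home? yes] → satisfied.
section 8 — Qualifying Holding: the rent does not include payment for board? yes; Recognised Letting (section 4)? yes; not a Class-S Agreement (section 1)? no — 2 of 3 hold (need ≥2) → satisfied.
section 6 — Senior Agreement: [the tenant shares living accommodation with the landlord? yes] AND [the landlord has served a valid prescribed-information notice? yes] → satisfied.
section 2 — Tier IV Agreement: [the dwelling is the tenant's only or principal home? yes] AND [weekly rent: £1,600 ≥ £1,100? yes, so negated condition no] → not satisfied.
section 3 — Qualifying Occupancy: [Senior Agreement (section 6)? yes] AND [Tier IV Agreement (section 2)? no] AND [the deposit has been protected in an approved scheme? yes] → not satisfied.
section 5 — Tier VI Occupancy: [the dwelling is the tenant's only or principal home? yes] OR [a written tenancy agreement has been provided? no] → satisfied.
section 7 — Permitted Occupancy: [Qualifying Holding (section 8)? yes] OR [Qualifying Occupancy (section 3)? no] OR [not a Tier VI Occupancy (section 5)? no] → satisfied.

Yes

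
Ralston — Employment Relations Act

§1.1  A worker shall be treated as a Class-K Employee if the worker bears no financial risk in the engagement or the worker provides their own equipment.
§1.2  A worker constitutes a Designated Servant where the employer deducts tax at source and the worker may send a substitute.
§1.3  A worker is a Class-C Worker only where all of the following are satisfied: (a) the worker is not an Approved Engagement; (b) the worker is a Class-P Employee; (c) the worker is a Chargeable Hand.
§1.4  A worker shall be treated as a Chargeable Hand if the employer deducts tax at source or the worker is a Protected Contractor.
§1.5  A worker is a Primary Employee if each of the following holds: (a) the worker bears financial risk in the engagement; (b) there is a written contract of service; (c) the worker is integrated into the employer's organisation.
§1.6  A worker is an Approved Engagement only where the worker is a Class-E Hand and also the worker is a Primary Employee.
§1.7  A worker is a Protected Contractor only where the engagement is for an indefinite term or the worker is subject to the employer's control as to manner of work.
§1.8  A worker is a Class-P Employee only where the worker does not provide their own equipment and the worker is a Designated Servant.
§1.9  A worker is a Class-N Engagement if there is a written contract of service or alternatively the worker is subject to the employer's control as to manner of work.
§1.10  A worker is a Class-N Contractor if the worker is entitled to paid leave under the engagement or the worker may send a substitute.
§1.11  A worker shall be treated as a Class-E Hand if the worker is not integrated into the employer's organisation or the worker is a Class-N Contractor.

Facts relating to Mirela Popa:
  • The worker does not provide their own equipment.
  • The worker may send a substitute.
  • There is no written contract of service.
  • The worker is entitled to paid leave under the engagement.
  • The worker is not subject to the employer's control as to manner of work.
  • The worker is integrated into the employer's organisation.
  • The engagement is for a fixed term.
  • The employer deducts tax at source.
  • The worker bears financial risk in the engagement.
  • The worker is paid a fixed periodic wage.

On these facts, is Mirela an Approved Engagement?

No

§1.10 — Class-N Contractor: [the worker is entitled to paid leave under the engagement? yes] OR [the worker may send a substitute? yes] → satisfied.
§1.11 — Class-E Hand: [the worker is not integrated into the employer's organisation? no] OR [Class-N Contractor (§1.10)? yes] → satisfied.
§1.5 — Primary Employee: [the worker bears financial risk in the engagement? yes] AND [there is a written contract of service? no] AND [the worker is integrated into the employer's organisation? yes] → not satisfied.
§1.6 — Approved Engagement: [Class-E Hand (§1.11)? yes] AND [Primary Employee (§1.5)? no] → not satisfied.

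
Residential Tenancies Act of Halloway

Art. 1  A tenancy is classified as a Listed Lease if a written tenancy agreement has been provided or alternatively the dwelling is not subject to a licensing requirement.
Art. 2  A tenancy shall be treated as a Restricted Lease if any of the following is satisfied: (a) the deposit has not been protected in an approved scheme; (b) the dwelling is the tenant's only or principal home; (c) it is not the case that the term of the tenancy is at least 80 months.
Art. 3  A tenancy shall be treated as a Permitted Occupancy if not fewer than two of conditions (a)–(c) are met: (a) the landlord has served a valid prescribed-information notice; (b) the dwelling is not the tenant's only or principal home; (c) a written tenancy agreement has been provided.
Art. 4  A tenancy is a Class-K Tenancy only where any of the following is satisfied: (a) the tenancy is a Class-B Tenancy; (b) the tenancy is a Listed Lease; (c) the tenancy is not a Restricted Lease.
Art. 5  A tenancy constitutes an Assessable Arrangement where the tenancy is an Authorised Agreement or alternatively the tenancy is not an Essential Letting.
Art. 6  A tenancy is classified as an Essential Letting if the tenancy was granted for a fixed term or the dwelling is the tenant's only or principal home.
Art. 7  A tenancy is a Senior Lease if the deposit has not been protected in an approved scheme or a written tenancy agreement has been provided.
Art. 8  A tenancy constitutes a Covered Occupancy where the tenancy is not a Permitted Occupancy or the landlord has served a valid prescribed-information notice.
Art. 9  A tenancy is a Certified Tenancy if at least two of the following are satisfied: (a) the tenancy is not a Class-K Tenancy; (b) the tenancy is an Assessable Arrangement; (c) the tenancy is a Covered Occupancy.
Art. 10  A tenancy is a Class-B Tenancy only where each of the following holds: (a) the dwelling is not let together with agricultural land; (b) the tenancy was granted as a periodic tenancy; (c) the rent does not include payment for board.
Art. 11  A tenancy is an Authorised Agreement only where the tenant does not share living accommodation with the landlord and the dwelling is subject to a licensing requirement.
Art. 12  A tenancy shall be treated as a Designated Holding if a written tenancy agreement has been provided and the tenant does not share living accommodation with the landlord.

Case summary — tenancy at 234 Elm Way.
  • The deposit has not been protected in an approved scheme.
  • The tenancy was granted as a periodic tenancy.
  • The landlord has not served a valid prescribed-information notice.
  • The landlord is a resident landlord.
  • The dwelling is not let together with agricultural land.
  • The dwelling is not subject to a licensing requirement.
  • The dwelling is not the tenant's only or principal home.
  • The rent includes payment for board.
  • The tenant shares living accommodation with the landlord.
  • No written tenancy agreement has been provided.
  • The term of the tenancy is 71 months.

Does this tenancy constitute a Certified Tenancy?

Yes

Under article 10: the dwelling is not let together with agricultural land? yes; and the tenancy was granted as a periodic tenancy? yes; and the rent does not include payment for board? no. So the tenancy is not a Class-B Tenancy.
Under article 1: a written tenancy agreement has been provided? no; or the dwelling is not subject to a licensing requirement? yes. So the tenancy is a Listed Lease.
Under article 2: the deposit has not been protected in an approved scheme? yes; or the dwelling is the tenant's only or principal home? no; or term of the tenancy: 71 months ≥ 80 months? no, so negated condition yes. So the tenancy is a Restricted Lease.
Under article 4: Class-B Tenancy (article 10)? no; or Listed Lease (article 1)? yes; or not a Restricted Lease (article 2)? no. So the tenancy is a Class-K Tenancy.
Under article 11: the tenant does not share living accommodation with the landlord? no; and the dwelling is subject to a licensing requirement? no. So the tenancy is not an Authorised Agreement.
Under article 6: the tenancy was granted for a fixed term? no; or the dwelling is the tenant's only or principal home? no. So the tenancy is not an Essential Letting.
Under article 5: Authorised Agreement (article 11)? no; or not an Essential Letting (article 6)? yes. So the tenancy is an Assessable Arrangement.
Under article 3: the landlord has served a valid prescribed-information notice? no; the dwelling is not the tenant's only or principal home? yes; a written tenancy agreement has been provided? no — 1 of 3 hold (need ≥2) → not satisfied.
Under article 8: not a Permitted Occupancy (article 3)? yes; or the landlord has served a valid prescribed-information notice? no. So the tenancy is a Covered Occupancy.
Under article 9: not a Class-K Tenancy (article 4)? no; Assessable Arrangement (article 5)? yes; Covered Occupancy (article 8)? yes — 2 of 3 hold (need ≥2) → satisfied.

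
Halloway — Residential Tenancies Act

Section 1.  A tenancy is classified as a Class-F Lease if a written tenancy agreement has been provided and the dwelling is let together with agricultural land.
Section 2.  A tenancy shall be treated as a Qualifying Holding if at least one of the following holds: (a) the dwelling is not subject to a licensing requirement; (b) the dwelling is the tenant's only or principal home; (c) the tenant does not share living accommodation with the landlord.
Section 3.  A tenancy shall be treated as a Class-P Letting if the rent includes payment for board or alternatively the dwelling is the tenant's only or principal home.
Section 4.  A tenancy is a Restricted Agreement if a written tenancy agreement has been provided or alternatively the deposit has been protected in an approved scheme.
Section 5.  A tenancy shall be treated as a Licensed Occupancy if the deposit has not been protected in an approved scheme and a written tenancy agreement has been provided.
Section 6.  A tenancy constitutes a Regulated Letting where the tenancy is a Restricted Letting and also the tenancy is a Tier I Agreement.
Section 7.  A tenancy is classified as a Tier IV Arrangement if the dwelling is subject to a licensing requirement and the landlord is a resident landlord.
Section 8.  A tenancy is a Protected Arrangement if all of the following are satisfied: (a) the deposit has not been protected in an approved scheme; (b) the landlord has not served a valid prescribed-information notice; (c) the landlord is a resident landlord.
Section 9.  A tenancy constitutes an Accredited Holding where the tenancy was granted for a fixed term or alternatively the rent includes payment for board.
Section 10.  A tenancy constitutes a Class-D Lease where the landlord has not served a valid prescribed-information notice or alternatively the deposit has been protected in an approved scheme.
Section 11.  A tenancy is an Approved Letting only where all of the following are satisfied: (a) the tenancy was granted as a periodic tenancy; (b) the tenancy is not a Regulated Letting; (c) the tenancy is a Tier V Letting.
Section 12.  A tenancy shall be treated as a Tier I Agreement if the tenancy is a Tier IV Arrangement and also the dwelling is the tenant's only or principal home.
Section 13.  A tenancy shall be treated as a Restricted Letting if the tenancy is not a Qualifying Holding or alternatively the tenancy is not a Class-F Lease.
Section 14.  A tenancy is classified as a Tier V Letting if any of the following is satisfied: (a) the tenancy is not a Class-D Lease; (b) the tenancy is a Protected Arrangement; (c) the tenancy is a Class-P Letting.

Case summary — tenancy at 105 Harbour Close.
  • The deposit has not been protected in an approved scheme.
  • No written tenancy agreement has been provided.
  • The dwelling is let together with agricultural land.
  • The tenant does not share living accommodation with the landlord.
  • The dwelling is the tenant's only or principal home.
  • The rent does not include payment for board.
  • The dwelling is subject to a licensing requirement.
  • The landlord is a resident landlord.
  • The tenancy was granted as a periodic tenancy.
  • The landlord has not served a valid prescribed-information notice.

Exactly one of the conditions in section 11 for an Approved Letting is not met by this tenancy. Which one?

section 2 — Qualifying Holding: [the dwelling is not subject to a licensing requirement? no] OR [the dwelling is the tenant's only or principal home? yes] OR [the tenant does not share living accommodation with the landlord? yes] → satisfied.
section 1 — Class-F Lease: [a written tenancy agreement has been provided? no] AND [the dwelling is let together with agricultural land? yes] → not satisfied.
section 13 — Restricted Letting: [not a Qualifying Holding (section 2)? no] OR [not a Class-F Lease (section 1)? yes] → satisfied.
section 7 — Tier IV Arrangement: [the dwelling is subject to a licensing requirement? yes] AND [the landlord is a resident landlord? yes] → satisfied.
section 12 — Tier I Agreement: [Tier IV Arrangement (section 7)? yes] AND [the dwelling is the tenant's only or principal home? yes] → satisfied.
section 6 — Regulated Letting: [Restricted Letting (section 13)? yes] AND [Tier I Agreement (section 12)? yes] → satisfied.
section 10 — Class-D Lease: [the landlord has not served a valid prescribed-information notice? yes] OR [the deposit has been protected in an approved scheme? no] → satisfied.
section 8 — Protected Arrangement: [the deposit has not been protected in an approved scheme? yes] AND [the landlord has not served a valid prescribed-information notice? yes] AND [the landlord is a resident landlord? yes] → satisfied.
section 3 — Class-P Letting: [the rent includes payment for board? no] OR [the dwelling is the tenant's only or principal home? yes] → satisfied.
section 14 — Tier V Letting: [not a Class-D Lease (section 10)? no] OR [Protected Arrangement (section 8)? yes] OR [Class-P Letting (section 3)? yes] → satisfied.
section 11 — Approved Letting: [the tenancy was granted as a periodic tenancy? yes] AND [not a Regulated Letting (section 6)? no] AND [Tier V Letting (section 14)? yes] → not satisfied.

Regulated Letting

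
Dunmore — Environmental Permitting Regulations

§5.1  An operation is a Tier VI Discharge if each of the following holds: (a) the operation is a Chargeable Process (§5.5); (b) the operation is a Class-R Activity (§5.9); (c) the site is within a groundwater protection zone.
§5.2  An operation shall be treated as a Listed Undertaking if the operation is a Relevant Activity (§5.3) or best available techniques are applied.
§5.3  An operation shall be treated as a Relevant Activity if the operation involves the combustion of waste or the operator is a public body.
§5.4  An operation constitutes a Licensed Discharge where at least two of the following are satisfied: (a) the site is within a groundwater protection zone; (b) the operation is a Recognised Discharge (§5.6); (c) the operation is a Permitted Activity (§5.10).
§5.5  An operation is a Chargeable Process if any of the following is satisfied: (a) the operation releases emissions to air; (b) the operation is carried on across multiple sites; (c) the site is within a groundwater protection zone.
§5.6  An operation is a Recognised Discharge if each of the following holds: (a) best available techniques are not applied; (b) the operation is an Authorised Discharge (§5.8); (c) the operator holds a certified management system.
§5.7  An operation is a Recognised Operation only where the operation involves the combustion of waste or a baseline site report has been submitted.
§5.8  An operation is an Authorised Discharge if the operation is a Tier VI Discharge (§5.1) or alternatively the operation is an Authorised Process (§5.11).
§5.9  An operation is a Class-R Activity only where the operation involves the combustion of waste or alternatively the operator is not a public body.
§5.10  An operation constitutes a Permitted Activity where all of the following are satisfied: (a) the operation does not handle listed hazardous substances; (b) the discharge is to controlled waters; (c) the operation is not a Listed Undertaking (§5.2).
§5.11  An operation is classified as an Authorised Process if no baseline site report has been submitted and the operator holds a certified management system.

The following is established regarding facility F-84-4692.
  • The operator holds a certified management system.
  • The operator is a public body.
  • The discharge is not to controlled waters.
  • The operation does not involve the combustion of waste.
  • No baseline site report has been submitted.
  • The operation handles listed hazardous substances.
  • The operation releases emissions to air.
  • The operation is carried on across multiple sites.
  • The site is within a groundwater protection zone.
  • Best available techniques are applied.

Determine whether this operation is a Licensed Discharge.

Under §5.5: the operation releases emissions to air? yes; or the operation is carried on across multiple sites? yes; or the site is within a groundwater protection zone? yes. So the operation is a Chargeable Process.
Under §5.9: the operation involves the combustion of waste? no; or the operator is not a public body? no. So the operation is not a Class-R Activity.
Under §5.1: Chargeable Process (§5.5)? yes; and Class-R Activity (§5.9)? no; and the site is within a groundwater protection zone? yes. So the operation is not a Tier VI Discharge.
Under §5.11: no baseline site report has been submitted? yes; and the operator holds a certified management system? yes. So the operation is an Authorised Process.
Under §5.8: Tier VI Discharge (§5.1)? no; or Authorised Process (§5.11)? yes. So the operation is an Authorised Discharge.
Under §5.6: best available techniques are not applied? no; and Authorised Discharge (§5.8)? yes; and the operator holds a certified management system? yes. So the operation is not a Recognised Discharge.
Under §5.3: the operation involves the combustion of waste? no; or the operator is a public body? yes. So the operation is a Relevant Activity.
Under §5.2: Relevant Activity (§5.3)? yes; or best available techniques are applied? yes. So the operation is a Listed Undertaking.
Under §5.10: the operation does not handle listed hazardous substances? no; and the discharge is to controlled waters? no; and not a Listed Undertaking (§5.2)? no. So the operation is not a Permitted Activity.
Under §5.4: the site is within a groundwater protection zone? yes; Recognised Discharge (§5.6)? no; Permitted Activity (§5.10)? no — 1 of 3 hold (need ≥2) → not satisfied.

No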